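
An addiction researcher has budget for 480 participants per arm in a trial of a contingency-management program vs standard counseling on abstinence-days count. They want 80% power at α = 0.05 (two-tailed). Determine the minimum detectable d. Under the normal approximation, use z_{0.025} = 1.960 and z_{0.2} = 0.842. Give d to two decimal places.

d_min ≈ 0.18

For two independent groups of n = 480 each: d_min = (z_{α/2} + z_β)·√(2/n).
z-sum = 1.960 + 0.842 = 2.802.
d_min = 2.802 × √(2/480) = 2.802 × 0.0645 = 0.181.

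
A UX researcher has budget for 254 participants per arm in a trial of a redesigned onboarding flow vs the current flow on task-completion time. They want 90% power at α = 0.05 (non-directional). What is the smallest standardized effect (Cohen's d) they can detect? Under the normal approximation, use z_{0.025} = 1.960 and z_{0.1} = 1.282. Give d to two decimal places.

For two independent groups of n = 254 each: d_min = (z_{α/2} + z_β)·√(2/n).
z-sum = 1.960 + 1.282 = 3.242.
d_min = 3.242 × √(2/254) = 3.242 × 0.0887 = 0.288.

d_min ≈ 0.29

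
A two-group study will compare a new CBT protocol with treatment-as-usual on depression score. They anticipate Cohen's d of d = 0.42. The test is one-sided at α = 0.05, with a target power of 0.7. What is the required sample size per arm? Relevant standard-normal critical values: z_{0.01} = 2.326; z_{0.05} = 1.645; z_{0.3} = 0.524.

For two independent groups with equal n: n = 2·((z_{α} + z_β) / d)².
z_{α} + z_β = 1.645 + 0.524 = 2.169.
n = 2 × (2.169 / 0.42)² = 2 × 5.164² = 2 × 26.67 = 53.3.
Round up to the next whole participant.

n = 54 per group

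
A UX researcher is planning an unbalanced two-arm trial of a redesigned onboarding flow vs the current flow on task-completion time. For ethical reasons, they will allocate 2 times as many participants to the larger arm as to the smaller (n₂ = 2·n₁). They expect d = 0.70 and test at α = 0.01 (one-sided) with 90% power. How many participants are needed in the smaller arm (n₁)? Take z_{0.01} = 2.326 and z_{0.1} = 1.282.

With allocation ratio k = n₂/n₁ = 2, Var(x̄₁−x̄₂) = σ²(1/n₁ + 1/(k·n₁)) = σ²·(k+1)/(k·n₁).
So n₁ = (1 + 1/k)·((z_{α} + z_β)/d)² = 1.500 × (3.608/0.70)².
n₁ = 1.500 × 26.57 = 39.8.
Round up: n₁ = 40, giving n₂ = 2 × 40 = 80.

n₁ = 40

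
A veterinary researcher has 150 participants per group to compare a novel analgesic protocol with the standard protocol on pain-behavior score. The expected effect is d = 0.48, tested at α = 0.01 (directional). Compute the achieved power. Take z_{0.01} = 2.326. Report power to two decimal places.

power ≈ 0.97

For two equal groups, power = Φ(d·√(n/2) − z_{α}).
d·√(n/2) = 0.48 × √(150/2) = 0.48 × 8.660 = 4.157.
z_β = 4.157 − 2.326 = 1.831.
Power = Φ(1.831) = 0.966.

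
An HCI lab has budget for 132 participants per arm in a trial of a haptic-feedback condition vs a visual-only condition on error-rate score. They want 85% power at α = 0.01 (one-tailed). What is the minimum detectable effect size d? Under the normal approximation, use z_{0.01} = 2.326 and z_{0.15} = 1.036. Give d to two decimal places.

d_min ≈ 0.41

For two independent groups of n = 132 each: d_min = (z_{α} + z_β)·√(2/n).
z-sum = 2.326 + 1.036 = 3.362.
d_min = 3.362 × √(2/132) = 3.362 × 0.1231 = 0.414.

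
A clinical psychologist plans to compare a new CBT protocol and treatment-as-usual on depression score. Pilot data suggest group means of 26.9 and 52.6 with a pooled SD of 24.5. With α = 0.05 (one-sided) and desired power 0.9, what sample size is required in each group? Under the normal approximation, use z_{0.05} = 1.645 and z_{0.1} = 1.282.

Cohen's d = |M₁ − M₂| / SD_pooled = |26.9 − 52.6| / 24.5 = 25.7 / 24.5 = 1.049.
For two independent groups with equal n: n = 2·((z_{α} + z_β) / d)².
z_{α} + z_β = 1.645 + 1.282 = 2.927.
n = 2 × (2.927 / 1.049)² = 2 × 2.790² = 2 × 7.79 = 15.6.
Round up to the next whole participant.

n = 16 per group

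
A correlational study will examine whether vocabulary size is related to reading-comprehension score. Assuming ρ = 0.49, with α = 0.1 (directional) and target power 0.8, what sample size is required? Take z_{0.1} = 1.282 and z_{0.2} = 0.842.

Fisher's z: C = ½·ln((1+r)/(1−r)) = ½·ln(2.9216) = 0.5361.
n = ((z_{α} + z_β)/C)² + 3.
(1.282 + 0.842) / 0.5361 = 2.124 / 0.5361 = 3.962.
n = 3.962² + 3 = 15.70 + 3 = 18.7.
Round up.

n = 19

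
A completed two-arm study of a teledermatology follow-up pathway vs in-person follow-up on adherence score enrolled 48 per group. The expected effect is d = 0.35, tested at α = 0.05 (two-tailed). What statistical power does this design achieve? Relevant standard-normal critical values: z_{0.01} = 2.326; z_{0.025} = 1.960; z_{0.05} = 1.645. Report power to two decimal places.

power ≈ 0.40

For two equal groups, power = Φ(d·√(n/2) − z_{α/2}).
d·√(n/2) = 0.35 × √(48/2) = 0.35 × 4.899 = 1.715.
z_β = 1.715 − 1.960 = -0.245.
Power = Φ(-0.245) = 0.403.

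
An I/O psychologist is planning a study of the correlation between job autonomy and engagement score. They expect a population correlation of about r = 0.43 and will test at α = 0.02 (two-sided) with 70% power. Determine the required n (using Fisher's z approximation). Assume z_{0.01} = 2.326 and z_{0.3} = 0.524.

Fisher's z: C = ½·ln((1+r)/(1−r)) = ½·ln(2.5088) = 0.4599.
n = ((z_{α/2} + z_β)/C)² + 3.
(2.326 + 0.524) / 0.4599 = 2.850 / 0.4599 = 6.197.
n = 6.197² + 3 = 38.40 + 3 = 41.4.
Round up.

n = 42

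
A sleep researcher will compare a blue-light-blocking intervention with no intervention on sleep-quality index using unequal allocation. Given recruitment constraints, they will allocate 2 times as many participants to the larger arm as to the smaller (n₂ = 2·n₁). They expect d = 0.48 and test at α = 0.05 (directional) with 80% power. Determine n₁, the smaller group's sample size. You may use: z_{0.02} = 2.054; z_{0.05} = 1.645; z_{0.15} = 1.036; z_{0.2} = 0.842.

With allocation ratio k = n₂/n₁ = 2, Var(x̄₁−x̄₂) = σ²(1/n₁ + 1/(k·n₁)) = σ²·(k+1)/(k·n₁).
So n₁ = (1 + 1/k)·((z_{α} + z_β)/d)² = 1.500 × (2.487/0.48)².
n₁ = 1.500 × 26.85 = 40.3.
Round up: n₁ = 41, giving n₂ = 2 × 41 = 82.

n₁ = 41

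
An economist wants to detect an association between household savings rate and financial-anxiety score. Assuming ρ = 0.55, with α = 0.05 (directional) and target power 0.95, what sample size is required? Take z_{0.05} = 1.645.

n = 32

Fisher's z: C = ½·ln((1+r)/(1−r)) = ½·ln(3.4444) = 0.6184.
n = ((z_{α} + z_β)/C)² + 3.
(1.645 + 1.645) / 0.6184 = 3.290 / 0.6184 = 5.320.
n = 5.320² + 3 = 28.30 + 3 = 31.3.
Round up.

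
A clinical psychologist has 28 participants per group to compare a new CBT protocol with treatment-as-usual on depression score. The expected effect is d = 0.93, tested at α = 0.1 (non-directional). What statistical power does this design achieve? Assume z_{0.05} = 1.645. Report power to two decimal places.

For two equal groups, power = Φ(d·√(n/2) − z_{α/2}).
d·√(n/2) = 0.93 × √(28/2) = 0.93 × 3.742 = 3.480.
z_β = 3.480 − 1.645 = 1.835.
Power = Φ(1.835) = 0.967.

power ≈ 0.97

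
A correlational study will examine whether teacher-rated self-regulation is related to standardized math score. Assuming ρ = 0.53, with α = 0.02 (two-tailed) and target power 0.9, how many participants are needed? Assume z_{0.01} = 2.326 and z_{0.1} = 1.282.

n = 41

Fisher's z: C = ½·ln((1+r)/(1−r)) = ½·ln(3.2553) = 0.5901.
n = ((z_{α/2} + z_β)/C)² + 3.
(2.326 + 1.282) / 0.5901 = 3.608 / 0.5901 = 6.114.
n = 6.114² + 3 = 37.38 + 3 = 40.4.
Round up.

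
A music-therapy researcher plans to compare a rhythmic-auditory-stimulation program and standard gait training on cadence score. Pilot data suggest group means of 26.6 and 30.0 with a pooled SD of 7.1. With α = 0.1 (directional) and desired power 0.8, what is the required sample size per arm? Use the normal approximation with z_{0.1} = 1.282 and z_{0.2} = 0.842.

Cohen's d = |M₁ − M₂| / SD_pooled = |26.6 − 30.0| / 7.1 = 3.4 / 7.1 = 0.479.
For two independent groups with equal n: n = 2·((z_{α} + z_β) / d)².
z_{α} + z_β = 1.282 + 0.842 = 2.124.
n = 2 × (2.124 / 0.479)² = 2 × 4.434² = 2 × 19.66 = 39.3.
Round up to the next whole participant.

n = 40 per group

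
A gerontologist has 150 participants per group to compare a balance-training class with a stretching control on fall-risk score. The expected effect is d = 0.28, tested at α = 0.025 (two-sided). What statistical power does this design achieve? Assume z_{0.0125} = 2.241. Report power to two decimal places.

For two equal groups, power = Φ(d·√(n/2) − z_{α/2}).
d·√(n/2) = 0.28 × √(150/2) = 0.28 × 8.660 = 2.425.
z_β = 2.425 − 2.241 = 0.184.
Power = Φ(0.184) = 0.573.

power ≈ 0.57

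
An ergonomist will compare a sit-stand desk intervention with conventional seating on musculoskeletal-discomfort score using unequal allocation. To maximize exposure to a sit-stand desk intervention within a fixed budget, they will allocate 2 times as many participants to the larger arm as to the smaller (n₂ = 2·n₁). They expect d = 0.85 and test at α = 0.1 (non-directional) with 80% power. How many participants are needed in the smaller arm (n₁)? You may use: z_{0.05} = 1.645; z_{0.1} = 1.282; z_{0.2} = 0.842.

With allocation ratio k = n₂/n₁ = 2, Var(x̄₁−x̄₂) = σ²(1/n₁ + 1/(k·n₁)) = σ²·(k+1)/(k·n₁).
So n₁ = (1 + 1/k)·((z_{α/2} + z_β)/d)² = 1.500 × (2.487/0.85)².
n₁ = 1.500 × 8.56 = 12.8.
Round up: n₁ = 13, giving n₂ = 2 × 13 = 26.

n₁ = 13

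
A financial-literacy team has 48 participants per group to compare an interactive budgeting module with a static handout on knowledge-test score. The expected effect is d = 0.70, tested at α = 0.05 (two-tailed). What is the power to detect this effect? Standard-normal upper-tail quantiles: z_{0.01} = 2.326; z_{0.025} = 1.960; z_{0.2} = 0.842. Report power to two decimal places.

power ≈ 0.93

For two equal groups, power = Φ(d·√(n/2) − z_{α/2}).
d·√(n/2) = 0.70 × √(48/2) = 0.70 × 4.899 = 3.429.
z_β = 3.429 − 1.960 = 1.469.
Power = Φ(1.469) = 0.929.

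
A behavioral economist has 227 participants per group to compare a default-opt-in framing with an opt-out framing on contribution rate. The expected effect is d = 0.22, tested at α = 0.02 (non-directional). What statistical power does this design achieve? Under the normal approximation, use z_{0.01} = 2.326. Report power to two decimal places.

power ≈ 0.51

For two equal groups, power = Φ(d·√(n/2) − z_{α/2}).
d·√(n/2) = 0.22 × √(227/2) = 0.22 × 10.654 = 2.344.
z_β = 2.344 − 2.326 = 0.018.
Power = Φ(0.018) = 0.507.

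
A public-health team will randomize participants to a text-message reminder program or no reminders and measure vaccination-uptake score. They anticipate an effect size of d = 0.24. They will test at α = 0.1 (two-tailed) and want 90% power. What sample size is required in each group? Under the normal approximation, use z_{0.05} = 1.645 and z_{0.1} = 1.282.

n = 298 per group

For two independent groups with equal n: n = 2·((z_{α/2} + z_β) / d)².
z_{α/2} + z_β = 1.645 + 1.282 = 2.927.
n = 2 × (2.927 / 0.24)² = 2 × 12.196² = 2 × 148.74 = 297.5.
Round up to the next whole participant.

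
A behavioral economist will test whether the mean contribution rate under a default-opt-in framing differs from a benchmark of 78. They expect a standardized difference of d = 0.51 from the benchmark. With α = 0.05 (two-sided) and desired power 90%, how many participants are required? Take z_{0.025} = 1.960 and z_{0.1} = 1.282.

n = 41

For a one-sample test: n = ((z_{α/2} + z_β) / d)².
z_{α/2} + z_β = 1.960 + 1.282 = 3.242.
n = (3.242 / 0.51)² = 6.357² = 40.41.
Round up.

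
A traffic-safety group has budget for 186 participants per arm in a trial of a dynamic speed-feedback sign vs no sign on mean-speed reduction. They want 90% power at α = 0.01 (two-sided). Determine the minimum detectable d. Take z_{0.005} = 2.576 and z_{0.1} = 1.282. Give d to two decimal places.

For two independent groups of n = 186 each: d_min = (z_{α/2} + z_β)·√(2/n).
z-sum = 2.576 + 1.282 = 3.858.
d_min = 3.858 × √(2/186) = 3.858 × 0.1037 = 0.400.

d_min ≈ 0.40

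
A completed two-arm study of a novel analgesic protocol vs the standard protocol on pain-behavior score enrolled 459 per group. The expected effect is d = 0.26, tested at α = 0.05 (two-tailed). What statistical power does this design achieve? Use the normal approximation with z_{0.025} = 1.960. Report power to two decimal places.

power ≈ 0.98

For two equal groups, power = Φ(d·√(n/2) − z_{α/2}).
d·√(n/2) = 0.26 × √(459/2) = 0.26 × 15.149 = 3.939.
z_β = 3.939 − 1.960 = 1.979.
Power = Φ(1.979) = 0.976.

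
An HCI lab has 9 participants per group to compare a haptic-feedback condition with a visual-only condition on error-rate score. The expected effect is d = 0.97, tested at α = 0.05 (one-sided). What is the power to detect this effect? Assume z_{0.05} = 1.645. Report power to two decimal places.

For two equal groups, power = Φ(d·√(n/2) − z_{α}).
d·√(n/2) = 0.97 × √(9/2) = 0.97 × 2.121 = 2.058.
z_β = 2.058 − 1.645 = 0.413.
Power = Φ(0.413) = 0.660.

power ≈ 0.66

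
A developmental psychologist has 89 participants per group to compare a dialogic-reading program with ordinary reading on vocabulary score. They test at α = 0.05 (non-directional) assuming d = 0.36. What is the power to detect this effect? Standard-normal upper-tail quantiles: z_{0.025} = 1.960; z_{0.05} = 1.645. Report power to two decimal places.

For two equal groups, power = Φ(d·√(n/2) − z_{α/2}).
d·√(n/2) = 0.36 × √(89/2) = 0.36 × 6.671 = 2.401.
z_β = 2.401 − 1.960 = 0.441.
Power = Φ(0.441) = 0.671.

power ≈ 0.67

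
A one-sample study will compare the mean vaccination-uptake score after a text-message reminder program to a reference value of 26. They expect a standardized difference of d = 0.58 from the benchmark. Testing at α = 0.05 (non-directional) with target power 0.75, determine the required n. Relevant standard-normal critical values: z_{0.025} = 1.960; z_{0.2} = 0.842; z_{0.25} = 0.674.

For a one-sample test: n = ((z_{α/2} + z_β) / d)².
z_{α/2} + z_β = 1.960 + 0.674 = 2.634.
n = (2.634 / 0.58)² = 4.541² = 20.62.
Round up.

n = 21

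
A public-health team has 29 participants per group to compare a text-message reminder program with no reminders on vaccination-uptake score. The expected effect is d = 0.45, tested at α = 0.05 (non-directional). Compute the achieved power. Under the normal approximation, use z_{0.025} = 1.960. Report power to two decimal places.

power ≈ 0.40

For two equal groups, power = Φ(d·√(n/2) − z_{α/2}).
d·√(n/2) = 0.45 × √(29/2) = 0.45 × 3.808 = 1.714.
z_β = 1.714 − 1.960 = -0.246.
Power = Φ(-0.246) = 0.403.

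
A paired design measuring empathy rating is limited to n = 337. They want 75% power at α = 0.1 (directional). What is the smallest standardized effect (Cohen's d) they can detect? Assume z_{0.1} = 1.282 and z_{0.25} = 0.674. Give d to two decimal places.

For a single sample (or paired design) of n = 337: d_min = (z_{α} + z_β)/√n.
z-sum = 1.282 + 0.674 = 1.956.
d_min = 1.956 / √337 = 1.956 / 18.358 = 0.107.

d_min ≈ 0.11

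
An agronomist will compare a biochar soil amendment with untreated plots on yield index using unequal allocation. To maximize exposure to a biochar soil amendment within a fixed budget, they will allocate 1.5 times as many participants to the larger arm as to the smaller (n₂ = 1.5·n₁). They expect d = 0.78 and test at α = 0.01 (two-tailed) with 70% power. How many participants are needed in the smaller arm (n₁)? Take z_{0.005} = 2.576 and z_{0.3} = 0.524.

n₁ = 27

With allocation ratio k = n₂/n₁ = 1.5, Var(x̄₁−x̄₂) = σ²(1/n₁ + 1/(k·n₁)) = σ²·(k+1)/(k·n₁).
So n₁ = (1 + 1/k)·((z_{α/2} + z_β)/d)² = 1.667 × (3.100/0.78)².
n₁ = 1.667 × 15.80 = 26.3.
Round up: n₁ = 27, giving n₂ = ⌈1.5 × 27⌉ = ⌈40.5⌉ = 41.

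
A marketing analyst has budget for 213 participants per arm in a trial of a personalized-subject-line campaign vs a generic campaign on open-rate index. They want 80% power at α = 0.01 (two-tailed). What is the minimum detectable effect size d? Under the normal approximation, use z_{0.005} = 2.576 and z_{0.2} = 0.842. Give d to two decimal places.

For two independent groups of n = 213 each: d_min = (z_{α/2} + z_β)·√(2/n).
z-sum = 2.576 + 0.842 = 3.418.
d_min = 3.418 × √(2/213) = 3.418 × 0.0969 = 0.331.

d_min ≈ 0.33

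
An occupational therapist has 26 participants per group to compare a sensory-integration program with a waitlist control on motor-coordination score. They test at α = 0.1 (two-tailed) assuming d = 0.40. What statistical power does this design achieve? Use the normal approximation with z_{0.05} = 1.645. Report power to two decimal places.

power ≈ 0.42

For two equal groups, power = Φ(d·√(n/2) − z_{α/2}).
d·√(n/2) = 0.40 × √(26/2) = 0.40 × 3.606 = 1.442.
z_β = 1.442 − 1.645 = -0.203.
Power = Φ(-0.203) = 0.420.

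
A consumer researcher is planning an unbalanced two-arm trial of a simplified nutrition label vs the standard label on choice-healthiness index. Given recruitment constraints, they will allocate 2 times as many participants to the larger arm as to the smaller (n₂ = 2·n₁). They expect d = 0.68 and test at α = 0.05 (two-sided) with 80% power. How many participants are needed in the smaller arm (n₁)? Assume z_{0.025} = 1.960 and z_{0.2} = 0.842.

n₁ = 26

With allocation ratio k = n₂/n₁ = 2, Var(x̄₁−x̄₂) = σ²(1/n₁ + 1/(k·n₁)) = σ²·(k+1)/(k·n₁).
So n₁ = (1 + 1/k)·((z_{α/2} + z_β)/d)² = 1.500 × (2.802/0.68)².
n₁ = 1.500 × 16.98 = 25.5.
Round up: n₁ = 26, giving n₂ = 2 × 26 = 52.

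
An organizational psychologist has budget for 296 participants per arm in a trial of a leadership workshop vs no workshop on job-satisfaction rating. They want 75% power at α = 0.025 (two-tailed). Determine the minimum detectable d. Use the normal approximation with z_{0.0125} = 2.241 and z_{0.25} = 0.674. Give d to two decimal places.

d_min ≈ 0.24

For two independent groups of n = 296 each: d_min = (z_{α/2} + z_β)·√(2/n).
z-sum = 2.241 + 0.674 = 2.915.
d_min = 2.915 × √(2/296) = 2.915 × 0.0822 = 0.240.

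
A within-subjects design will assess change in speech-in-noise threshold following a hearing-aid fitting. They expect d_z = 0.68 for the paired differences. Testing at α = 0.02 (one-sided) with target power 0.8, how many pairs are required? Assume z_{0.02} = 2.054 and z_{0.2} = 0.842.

n = 19 pairs

For a paired (one-sample on differences) test: n = ((z_{α} + z_β) / d)².
z_{α} + z_β = 2.054 + 0.842 = 2.896.
n = (2.896 / 0.68)² = 4.259² = 18.14.
Round up.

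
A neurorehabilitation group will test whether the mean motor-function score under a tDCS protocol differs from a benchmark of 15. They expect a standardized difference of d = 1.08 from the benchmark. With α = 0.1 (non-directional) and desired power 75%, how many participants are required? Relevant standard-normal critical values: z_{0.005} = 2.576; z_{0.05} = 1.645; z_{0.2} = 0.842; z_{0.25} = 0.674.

For a one-sample test: n = ((z_{α/2} + z_β) / d)².
z_{α/2} + z_β = 1.645 + 0.674 = 2.319.
n = (2.319 / 1.08)² = 2.147² = 4.61.
Round up.

n = 5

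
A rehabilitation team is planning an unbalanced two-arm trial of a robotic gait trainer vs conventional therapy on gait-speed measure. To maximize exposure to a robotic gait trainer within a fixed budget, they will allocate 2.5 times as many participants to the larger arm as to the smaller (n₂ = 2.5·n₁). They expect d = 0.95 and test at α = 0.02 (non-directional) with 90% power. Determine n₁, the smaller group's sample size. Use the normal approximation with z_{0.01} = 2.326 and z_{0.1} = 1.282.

With allocation ratio k = n₂/n₁ = 2.5, Var(x̄₁−x̄₂) = σ²(1/n₁ + 1/(k·n₁)) = σ²·(k+1)/(k·n₁).
So n₁ = (1 + 1/k)·((z_{α/2} + z_β)/d)² = 1.400 × (3.608/0.95)².
n₁ = 1.400 × 14.42 = 20.2.
Round up: n₁ = 21, giving n₂ = ⌈2.5 × 21⌉ = ⌈52.5⌉ = 53.

n₁ = 21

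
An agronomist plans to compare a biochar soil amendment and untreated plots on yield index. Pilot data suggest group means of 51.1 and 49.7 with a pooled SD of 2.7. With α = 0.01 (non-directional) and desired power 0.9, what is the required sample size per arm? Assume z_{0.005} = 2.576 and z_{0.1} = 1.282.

n = 111 per group

Cohen's d = |M₁ − M₂| / SD_pooled = |51.1 − 49.7| / 2.7 = 1.4 / 2.7 = 0.519.
For two independent groups with equal n: n = 2·((z_{α/2} + z_β) / d)².
z_{α/2} + z_β = 2.576 + 1.282 = 3.858.
n = 2 × (3.858 / 0.519)² = 2 × 7.434² = 2 × 55.26 = 110.5.
Round up to the next whole participant.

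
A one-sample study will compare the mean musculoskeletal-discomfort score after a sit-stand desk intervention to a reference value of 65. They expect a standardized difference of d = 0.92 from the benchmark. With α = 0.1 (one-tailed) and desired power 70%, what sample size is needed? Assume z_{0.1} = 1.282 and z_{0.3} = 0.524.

n = 4

For a one-sample test: n = ((z_{α} + z_β) / d)².
z_{α} + z_β = 1.282 + 0.524 = 1.806.
n = (1.806 / 0.92)² = 1.963² = 3.85.
Round up.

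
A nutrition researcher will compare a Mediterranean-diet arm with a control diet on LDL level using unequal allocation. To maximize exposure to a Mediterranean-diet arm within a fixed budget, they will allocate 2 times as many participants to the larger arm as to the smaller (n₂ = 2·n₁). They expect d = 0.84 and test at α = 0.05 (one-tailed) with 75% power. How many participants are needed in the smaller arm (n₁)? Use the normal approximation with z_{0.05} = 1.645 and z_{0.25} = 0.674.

n₁ = 12

With allocation ratio k = n₂/n₁ = 2, Var(x̄₁−x̄₂) = σ²(1/n₁ + 1/(k·n₁)) = σ²·(k+1)/(k·n₁).
So n₁ = (1 + 1/k)·((z_{α} + z_β)/d)² = 1.500 × (2.319/0.84)².
n₁ = 1.500 × 7.62 = 11.4.
Round up: n₁ = 12, giving n₂ = 2 × 12 = 24.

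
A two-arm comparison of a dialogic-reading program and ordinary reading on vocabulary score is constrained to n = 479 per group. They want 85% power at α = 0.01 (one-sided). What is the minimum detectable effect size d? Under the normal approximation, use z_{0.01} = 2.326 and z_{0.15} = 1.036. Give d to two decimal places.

For two independent groups of n = 479 each: d_min = (z_{α} + z_β)·√(2/n).
z-sum = 2.326 + 1.036 = 3.362.
d_min = 3.362 × √(2/479) = 3.362 × 0.0646 = 0.217.

d_min ≈ 0.22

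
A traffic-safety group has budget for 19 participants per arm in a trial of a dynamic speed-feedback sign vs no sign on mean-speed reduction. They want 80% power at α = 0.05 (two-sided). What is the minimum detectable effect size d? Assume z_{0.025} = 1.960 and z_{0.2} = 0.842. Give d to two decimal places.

d_min ≈ 0.91

For two independent groups of n = 19 each: d_min = (z_{α/2} + z_β)·√(2/n).
z-sum = 1.960 + 0.842 = 2.802.
d_min = 2.802 × √(2/19) = 2.802 × 0.3244 = 0.909.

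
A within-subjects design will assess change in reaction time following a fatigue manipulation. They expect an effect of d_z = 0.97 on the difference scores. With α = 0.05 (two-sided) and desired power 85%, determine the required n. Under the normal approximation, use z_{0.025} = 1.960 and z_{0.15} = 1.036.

n = 10 pairs

For a paired (one-sample on differences) test: n = ((z_{α/2} + z_β) / d)².
z_{α/2} + z_β = 1.960 + 1.036 = 2.996.
n = (2.996 / 0.97)² = 3.089² = 9.54.
Round up.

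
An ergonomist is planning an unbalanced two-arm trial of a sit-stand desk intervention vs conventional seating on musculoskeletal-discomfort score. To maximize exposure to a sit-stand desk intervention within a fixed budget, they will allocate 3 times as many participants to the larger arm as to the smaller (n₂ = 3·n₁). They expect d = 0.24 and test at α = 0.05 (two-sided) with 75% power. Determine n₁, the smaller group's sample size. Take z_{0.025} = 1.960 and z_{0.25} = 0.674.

n₁ = 161

With allocation ratio k = n₂/n₁ = 3, Var(x̄₁−x̄₂) = σ²(1/n₁ + 1/(k·n₁)) = σ²·(k+1)/(k·n₁).
So n₁ = (1 + 1/k)·((z_{α/2} + z_β)/d)² = 1.333 × (2.634/0.24)².
n₁ = 1.333 × 120.45 = 160.6.
Round up: n₁ = 161, giving n₂ = 3 × 161 = 483.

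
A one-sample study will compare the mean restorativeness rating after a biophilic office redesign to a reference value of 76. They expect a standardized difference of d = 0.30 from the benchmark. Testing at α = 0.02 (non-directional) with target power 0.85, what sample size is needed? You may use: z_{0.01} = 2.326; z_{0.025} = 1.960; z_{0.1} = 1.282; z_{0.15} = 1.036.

For a one-sample test: n = ((z_{α/2} + z_β) / d)².
z_{α/2} + z_β = 2.326 + 1.036 = 3.362.
n = (3.362 / 0.30)² = 11.207² = 125.59.
Round up.

n = 126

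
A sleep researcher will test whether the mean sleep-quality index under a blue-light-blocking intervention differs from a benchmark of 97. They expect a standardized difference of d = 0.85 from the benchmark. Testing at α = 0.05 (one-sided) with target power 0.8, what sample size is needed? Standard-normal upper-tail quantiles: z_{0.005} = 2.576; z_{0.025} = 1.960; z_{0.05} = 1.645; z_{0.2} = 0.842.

For a one-sample test: n = ((z_{α} + z_β) / d)².
z_{α} + z_β = 1.645 + 0.842 = 2.487.
n = (2.487 / 0.85)² = 2.926² = 8.56.
Round up.

n = 9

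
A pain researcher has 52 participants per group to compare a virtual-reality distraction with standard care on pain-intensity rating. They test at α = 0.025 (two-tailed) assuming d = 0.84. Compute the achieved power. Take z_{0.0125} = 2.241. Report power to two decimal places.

For two equal groups, power = Φ(d·√(n/2) − z_{α/2}).
d·√(n/2) = 0.84 × √(52/2) = 0.84 × 5.099 = 4.283.
z_β = 4.283 − 2.241 = 2.042.
Power = Φ(2.042) = 0.979.

power ≈ 0.98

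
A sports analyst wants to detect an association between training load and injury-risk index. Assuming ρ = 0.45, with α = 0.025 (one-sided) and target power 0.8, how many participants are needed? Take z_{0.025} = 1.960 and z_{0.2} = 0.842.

n = 37

Fisher's z: C = ½·ln((1+r)/(1−r)) = ½·ln(2.6364) = 0.4847.
n = ((z_{α} + z_β)/C)² + 3.
(1.960 + 0.842) / 0.4847 = 2.802 / 0.4847 = 5.781.
n = 5.781² + 3 = 33.42 + 3 = 36.4.
Round up.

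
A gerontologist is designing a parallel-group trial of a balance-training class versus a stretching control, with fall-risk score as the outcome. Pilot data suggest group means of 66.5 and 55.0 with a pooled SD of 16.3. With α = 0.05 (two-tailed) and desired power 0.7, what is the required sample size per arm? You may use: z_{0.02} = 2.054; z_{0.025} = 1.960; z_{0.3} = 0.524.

Cohen's d = |M₁ − M₂| / SD_pooled = |66.5 − 55.0| / 16.3 = 11.5 / 16.3 = 0.706.
For two independent groups with equal n: n = 2·((z_{α/2} + z_β) / d)².
z_{α/2} + z_β = 1.960 + 0.524 = 2.484.
n = 2 × (2.484 / 0.706)² = 2 × 3.518² = 2 × 12.38 = 24.8.
Round up to the next whole participant.

n = 25 per group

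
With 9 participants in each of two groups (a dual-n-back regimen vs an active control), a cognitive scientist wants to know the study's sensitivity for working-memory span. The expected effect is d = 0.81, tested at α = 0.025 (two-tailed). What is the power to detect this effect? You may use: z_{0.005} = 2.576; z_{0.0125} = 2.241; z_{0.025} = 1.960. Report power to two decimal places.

power ≈ 0.30

For two equal groups, power = Φ(d·√(n/2) − z_{α/2}).
d·√(n/2) = 0.81 × √(9/2) = 0.81 × 2.121 = 1.718.
z_β = 1.718 − 2.241 = -0.523.
Power = Φ(-0.523) = 0.301.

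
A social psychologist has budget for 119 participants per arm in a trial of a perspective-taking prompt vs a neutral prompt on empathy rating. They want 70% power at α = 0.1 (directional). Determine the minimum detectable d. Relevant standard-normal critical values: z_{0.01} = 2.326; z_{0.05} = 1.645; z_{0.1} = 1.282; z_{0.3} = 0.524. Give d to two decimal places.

d_min ≈ 0.23

For two independent groups of n = 119 each: d_min = (z_{α} + z_β)·√(2/n).
z-sum = 1.282 + 0.524 = 1.806.
d_min = 1.806 × √(2/119) = 1.806 × 0.1296 = 0.234.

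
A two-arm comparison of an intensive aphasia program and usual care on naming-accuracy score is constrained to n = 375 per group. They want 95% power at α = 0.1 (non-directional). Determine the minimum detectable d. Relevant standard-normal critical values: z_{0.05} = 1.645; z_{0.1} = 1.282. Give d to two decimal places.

For two independent groups of n = 375 each: d_min = (z_{α/2} + z_β)·√(2/n).
z-sum = 1.645 + 1.645 = 3.290.
d_min = 3.290 × √(2/375) = 3.290 × 0.0730 = 0.240.

d_min ≈ 0.24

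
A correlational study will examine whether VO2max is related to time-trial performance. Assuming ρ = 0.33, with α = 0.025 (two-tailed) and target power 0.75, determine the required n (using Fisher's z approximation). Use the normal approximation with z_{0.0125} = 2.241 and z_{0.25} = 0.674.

n = 76

Fisher's z: C = ½·ln((1+r)/(1−r)) = ½·ln(1.9851) = 0.3428.
n = ((z_{α/2} + z_β)/C)² + 3.
(2.241 + 0.674) / 0.3428 = 2.915 / 0.3428 = 8.504.
n = 8.504² + 3 = 72.31 + 3 = 75.3.
Round up.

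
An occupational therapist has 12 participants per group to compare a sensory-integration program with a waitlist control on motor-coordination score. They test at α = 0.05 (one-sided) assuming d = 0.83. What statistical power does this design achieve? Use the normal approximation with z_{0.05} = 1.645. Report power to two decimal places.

For two equal groups, power = Φ(d·√(n/2) − z_{α}).
d·√(n/2) = 0.83 × √(12/2) = 0.83 × 2.449 = 2.033.
z_β = 2.033 − 1.645 = 0.388.
Power = Φ(0.388) = 0.651.

power ≈ 0.65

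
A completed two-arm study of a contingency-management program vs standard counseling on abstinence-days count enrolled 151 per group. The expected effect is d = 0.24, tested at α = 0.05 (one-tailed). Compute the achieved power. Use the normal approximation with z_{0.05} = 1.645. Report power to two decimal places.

For two equal groups, power = Φ(d·√(n/2) − z_{α}).
d·√(n/2) = 0.24 × √(151/2) = 0.24 × 8.689 = 2.085.
z_β = 2.085 − 1.645 = 0.440.
Power = Φ(0.440) = 0.670.

power ≈ 0.67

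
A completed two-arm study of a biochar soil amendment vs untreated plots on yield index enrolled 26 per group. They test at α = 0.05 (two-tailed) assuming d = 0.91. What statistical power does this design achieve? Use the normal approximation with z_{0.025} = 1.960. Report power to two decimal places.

power ≈ 0.91

For two equal groups, power = Φ(d·√(n/2) − z_{α/2}).
d·√(n/2) = 0.91 × √(26/2) = 0.91 × 3.606 = 3.281.
z_β = 3.281 − 1.960 = 1.321.
Power = Φ(1.321) = 0.907.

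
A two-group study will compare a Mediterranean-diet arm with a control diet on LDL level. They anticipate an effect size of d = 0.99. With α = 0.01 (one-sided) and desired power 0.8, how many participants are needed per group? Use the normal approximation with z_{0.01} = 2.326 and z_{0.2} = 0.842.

For two independent groups with equal n: n = 2·((z_{α} + z_β) / d)².
z_{α} + z_β = 2.326 + 0.842 = 3.168.
n = 2 × (3.168 / 0.99)² = 2 × 3.200² = 2 × 10.24 = 20.5.
Round up to the next whole participant.

n = 21 per group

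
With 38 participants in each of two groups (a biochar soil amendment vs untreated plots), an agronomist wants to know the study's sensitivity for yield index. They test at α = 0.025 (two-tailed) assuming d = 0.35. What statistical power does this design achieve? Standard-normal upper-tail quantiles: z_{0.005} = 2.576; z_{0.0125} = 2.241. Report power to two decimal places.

power ≈ 0.24

For two equal groups, power = Φ(d·√(n/2) − z_{α/2}).
d·√(n/2) = 0.35 × √(38/2) = 0.35 × 4.359 = 1.526.
z_β = 1.526 − 2.241 = -0.715.
Power = Φ(-0.715) = 0.237.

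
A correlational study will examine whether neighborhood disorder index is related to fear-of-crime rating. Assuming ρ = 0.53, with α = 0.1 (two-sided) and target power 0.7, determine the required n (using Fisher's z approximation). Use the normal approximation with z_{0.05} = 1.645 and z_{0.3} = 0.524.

n = 17

Fisher's z: C = ½·ln((1+r)/(1−r)) = ½·ln(3.2553) = 0.5901.
n = ((z_{α/2} + z_β)/C)² + 3.
(1.645 + 0.524) / 0.5901 = 2.169 / 0.5901 = 3.676.
n = 3.676² + 3 = 13.51 + 3 = 16.5.
Round up.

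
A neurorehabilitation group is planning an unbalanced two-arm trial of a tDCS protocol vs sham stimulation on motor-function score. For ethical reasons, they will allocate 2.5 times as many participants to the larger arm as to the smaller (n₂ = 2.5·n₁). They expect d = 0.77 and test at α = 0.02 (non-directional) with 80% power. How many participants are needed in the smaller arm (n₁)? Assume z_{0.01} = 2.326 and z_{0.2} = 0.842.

n₁ = 24

With allocation ratio k = n₂/n₁ = 2.5, Var(x̄₁−x̄₂) = σ²(1/n₁ + 1/(k·n₁)) = σ²·(k+1)/(k·n₁).
So n₁ = (1 + 1/k)·((z_{α/2} + z_β)/d)² = 1.400 × (3.168/0.77)².
n₁ = 1.400 × 16.93 = 23.7.
Round up: n₁ = 24, giving n₂ = 2.5 × 24 = 60.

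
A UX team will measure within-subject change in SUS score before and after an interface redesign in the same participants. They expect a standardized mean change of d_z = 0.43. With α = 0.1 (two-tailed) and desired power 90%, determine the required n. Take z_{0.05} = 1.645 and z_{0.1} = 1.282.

For a paired (one-sample on differences) test: n = ((z_{α/2} + z_β) / d)².
z_{α/2} + z_β = 1.645 + 1.282 = 2.927.
n = (2.927 / 0.43)² = 6.807² = 46.33.
Round up.

n = 47 pairs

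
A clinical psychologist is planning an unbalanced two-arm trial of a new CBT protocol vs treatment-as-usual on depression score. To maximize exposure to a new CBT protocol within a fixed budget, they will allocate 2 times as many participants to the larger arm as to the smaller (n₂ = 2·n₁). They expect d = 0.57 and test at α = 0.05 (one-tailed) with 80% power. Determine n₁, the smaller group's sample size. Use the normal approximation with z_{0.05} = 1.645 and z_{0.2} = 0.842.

n₁ = 29

With allocation ratio k = n₂/n₁ = 2, Var(x̄₁−x̄₂) = σ²(1/n₁ + 1/(k·n₁)) = σ²·(k+1)/(k·n₁).
So n₁ = (1 + 1/k)·((z_{α} + z_β)/d)² = 1.500 × (2.487/0.57)².
n₁ = 1.500 × 19.04 = 28.6.
Round up: n₁ = 29, giving n₂ = 2 × 29 = 58.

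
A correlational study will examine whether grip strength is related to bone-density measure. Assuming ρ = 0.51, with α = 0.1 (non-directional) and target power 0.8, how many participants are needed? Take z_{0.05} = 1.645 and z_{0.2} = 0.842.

n = 23

Fisher's z: C = ½·ln((1+r)/(1−r)) = ½·ln(3.0816) = 0.5627.
n = ((z_{α/2} + z_β)/C)² + 3.
(1.645 + 0.842) / 0.5627 = 2.487 / 0.5627 = 4.420.
n = 4.420² + 3 = 19.53 + 3 = 22.5.
Round up.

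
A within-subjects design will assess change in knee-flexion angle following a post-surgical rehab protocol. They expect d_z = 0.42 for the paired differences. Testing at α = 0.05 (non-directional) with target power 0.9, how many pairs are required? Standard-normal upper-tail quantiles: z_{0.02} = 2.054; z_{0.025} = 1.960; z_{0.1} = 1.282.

n = 60 pairs

For a paired (one-sample on differences) test: n = ((z_{α/2} + z_β) / d)².
z_{α/2} + z_β = 1.960 + 1.282 = 3.242.
n = (3.242 / 0.42)² = 7.719² = 59.58.
Round up.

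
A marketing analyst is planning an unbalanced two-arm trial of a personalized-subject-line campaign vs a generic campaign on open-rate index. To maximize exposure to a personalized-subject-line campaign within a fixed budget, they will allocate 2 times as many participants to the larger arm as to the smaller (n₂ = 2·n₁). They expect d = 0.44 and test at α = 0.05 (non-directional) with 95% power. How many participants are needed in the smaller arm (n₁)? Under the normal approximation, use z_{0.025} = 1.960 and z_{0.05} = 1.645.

With allocation ratio k = n₂/n₁ = 2, Var(x̄₁−x̄₂) = σ²(1/n₁ + 1/(k·n₁)) = σ²·(k+1)/(k·n₁).
So n₁ = (1 + 1/k)·((z_{α/2} + z_β)/d)² = 1.500 × (3.605/0.44)².
n₁ = 1.500 × 67.13 = 100.7.
Round up: n₁ = 101, giving n₂ = 2 × 101 = 202.

n₁ = 101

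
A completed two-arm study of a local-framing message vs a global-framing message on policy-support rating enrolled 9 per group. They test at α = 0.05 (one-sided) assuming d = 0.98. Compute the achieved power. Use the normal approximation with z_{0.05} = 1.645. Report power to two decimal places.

power ≈ 0.67

For two equal groups, power = Φ(d·√(n/2) − z_{α}).
d·√(n/2) = 0.98 × √(9/2) = 0.98 × 2.121 = 2.079.
z_β = 2.079 − 1.645 = 0.434.
Power = Φ(0.434) = 0.668.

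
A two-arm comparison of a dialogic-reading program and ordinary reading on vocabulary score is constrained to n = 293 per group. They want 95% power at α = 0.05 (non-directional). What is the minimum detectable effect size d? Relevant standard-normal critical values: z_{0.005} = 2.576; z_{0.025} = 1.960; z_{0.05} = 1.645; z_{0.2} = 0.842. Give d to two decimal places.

For two independent groups of n = 293 each: d_min = (z_{α/2} + z_β)·√(2/n).
z-sum = 1.960 + 1.645 = 3.605.
d_min = 3.605 × √(2/293) = 3.605 × 0.0826 = 0.298.

d_min ≈ 0.30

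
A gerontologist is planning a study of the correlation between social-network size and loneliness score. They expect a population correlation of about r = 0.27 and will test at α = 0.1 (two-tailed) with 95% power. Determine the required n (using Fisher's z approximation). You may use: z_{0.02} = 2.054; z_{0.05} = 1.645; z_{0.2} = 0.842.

n = 145

Fisher's z: C = ½·ln((1+r)/(1−r)) = ½·ln(1.7397) = 0.2769.
n = ((z_{α/2} + z_β)/C)² + 3.
(1.645 + 1.645) / 0.2769 = 3.290 / 0.2769 = 11.882.
n = 11.882² + 3 = 141.17 + 3 = 144.2.
Round up.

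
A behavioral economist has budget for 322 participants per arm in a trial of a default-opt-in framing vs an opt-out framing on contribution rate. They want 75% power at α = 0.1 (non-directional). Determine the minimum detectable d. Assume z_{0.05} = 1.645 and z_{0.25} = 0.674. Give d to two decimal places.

d_min ≈ 0.18

For two independent groups of n = 322 each: d_min = (z_{α/2} + z_β)·√(2/n).
z-sum = 1.645 + 0.674 = 2.319.
d_min = 2.319 × √(2/322) = 2.319 × 0.0788 = 0.183.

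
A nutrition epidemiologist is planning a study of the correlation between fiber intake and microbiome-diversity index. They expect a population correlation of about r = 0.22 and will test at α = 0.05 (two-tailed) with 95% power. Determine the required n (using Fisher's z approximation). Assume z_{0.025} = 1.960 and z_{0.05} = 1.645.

Fisher's z: C = ½·ln((1+r)/(1−r)) = ½·ln(1.5641) = 0.2237.
n = ((z_{α/2} + z_β)/C)² + 3.
(1.960 + 1.645) / 0.2237 = 3.605 / 0.2237 = 16.115.
n = 16.115² + 3 = 259.70 + 3 = 262.7.
Round up.

n = 263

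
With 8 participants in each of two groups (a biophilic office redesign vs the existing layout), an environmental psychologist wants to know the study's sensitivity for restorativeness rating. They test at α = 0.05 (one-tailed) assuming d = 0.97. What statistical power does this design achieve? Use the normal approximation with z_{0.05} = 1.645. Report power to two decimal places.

For two equal groups, power = Φ(d·√(n/2) − z_{α}).
d·√(n/2) = 0.97 × √(8/2) = 0.97 × 2.000 = 1.940.
z_β = 1.940 − 1.645 = 0.295.
Power = Φ(0.295) = 0.616.

power ≈ 0.62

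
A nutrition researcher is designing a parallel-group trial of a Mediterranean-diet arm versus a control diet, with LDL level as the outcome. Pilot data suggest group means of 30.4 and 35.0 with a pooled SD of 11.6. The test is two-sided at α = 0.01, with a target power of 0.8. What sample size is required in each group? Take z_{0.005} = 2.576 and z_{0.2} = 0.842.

n = 149 per group

Cohen's d = |M₁ − M₂| / SD_pooled = |30.4 − 35.0| / 11.6 = 4.6 / 11.6 = 0.397.
For two independent groups with equal n: n = 2·((z_{α/2} + z_β) / d)².
z_{α/2} + z_β = 2.576 + 0.842 = 3.418.
n = 2 × (3.418 / 0.397)² = 2 × 8.610² = 2 × 74.12 = 148.2.
Round up to the next whole participant.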